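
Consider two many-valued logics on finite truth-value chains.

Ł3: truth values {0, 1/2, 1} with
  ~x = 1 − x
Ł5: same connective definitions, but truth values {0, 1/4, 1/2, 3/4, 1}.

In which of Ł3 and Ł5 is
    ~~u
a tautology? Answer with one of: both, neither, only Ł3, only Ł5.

neither

In Ł3: at u = 0 the value is 0 — not a tautology.
In Ł5: at u = 0 the value is 0 — not a tautology.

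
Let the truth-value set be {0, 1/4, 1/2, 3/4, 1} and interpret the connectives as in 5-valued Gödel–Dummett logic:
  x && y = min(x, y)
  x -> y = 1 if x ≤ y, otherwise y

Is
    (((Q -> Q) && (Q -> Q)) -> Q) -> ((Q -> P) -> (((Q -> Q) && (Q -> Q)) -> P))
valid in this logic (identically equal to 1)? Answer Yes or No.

Yes

At P = 1/2, Q = 1, for instance:
Q -> Q = 1 -> 1 = 1
Q -> Q = 1 -> 1 = 1
(Q -> Q) && (Q -> Q) = 1 && 1 = 1
((Q -> Q) && (Q -> Q)) -> Q = 1 -> 1 = 1
Q -> P = 1 -> 1/2 = 1/2
((Q -> Q) && (Q -> Q)) -> P = 1 -> 1/2 = 1/2
(Q -> P) -> (((Q -> Q) && (Q -> Q)) -> P) = 1/2 -> 1/2 = 1
(((Q -> Q) && (Q -> Q)) -> Q) -> ((Q -> P) -> (((Q -> Q) && (Q -> Q)) -> P)) = 1 -> 1 = 1
and checking the remaining 24 assignments likewise gives ≥ 1 in every case.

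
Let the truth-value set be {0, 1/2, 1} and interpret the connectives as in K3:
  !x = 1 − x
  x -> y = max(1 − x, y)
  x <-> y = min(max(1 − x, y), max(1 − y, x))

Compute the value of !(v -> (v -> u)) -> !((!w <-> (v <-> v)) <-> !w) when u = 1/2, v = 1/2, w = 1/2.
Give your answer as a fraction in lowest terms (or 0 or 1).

v -> u = 1/2 -> 1/2 = 1/2
v -> (v -> u) = 1/2 -> 1/2 = 1/2
!(v -> (v -> u)) = !1/2 = 1/2
!w = !1/2 = 1/2
v <-> v = 1/2 <-> 1/2 = 1/2
!w <-> (v <-> v) = 1/2 <-> 1/2 = 1/2
!w = !1/2 = 1/2
(!w <-> (v <-> v)) <-> !w = 1/2 <-> 1/2 = 1/2
!((!w <-> (v <-> v)) <-> !w) = !1/2 = 1/2
!(v -> (v -> u)) -> !((!w <-> (v <-> v)) <-> !w) = 1/2 -> 1/2 = 1/2

1/2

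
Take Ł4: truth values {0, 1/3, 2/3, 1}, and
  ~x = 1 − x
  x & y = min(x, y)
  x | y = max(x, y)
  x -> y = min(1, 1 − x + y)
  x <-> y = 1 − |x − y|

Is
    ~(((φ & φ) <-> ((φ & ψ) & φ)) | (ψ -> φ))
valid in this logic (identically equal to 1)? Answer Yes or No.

Counterexample: take φ = 0, ψ = 0.
φ & φ = 0 & 0 = 0
φ & ψ = 0 & 0 = 0
(φ & ψ) & φ = 0 & 0 = 0
(φ & φ) <-> ((φ & ψ) & φ) = 0 <-> 0 = 1
ψ -> φ = 0 -> 0 = 1
((φ & φ) <-> ((φ & ψ) & φ)) | (ψ -> φ) = 1 | 1 = 1
~(((φ & φ) <-> ((φ & ψ) & φ)) | (ψ -> φ)) = ~1 = 0
This gives 0 ≠ 1.

No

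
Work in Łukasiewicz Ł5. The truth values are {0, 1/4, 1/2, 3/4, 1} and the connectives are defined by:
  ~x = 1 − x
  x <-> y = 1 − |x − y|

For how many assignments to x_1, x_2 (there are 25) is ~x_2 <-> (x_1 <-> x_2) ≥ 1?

value 1: 7 assignments (counts)
value 3/4: 7 assignments
value 1/2: 6 assignments
value 1/4: 3 assignments
value 0: 2 assignments
So 7 of the 25 assignments meet the threshold.

7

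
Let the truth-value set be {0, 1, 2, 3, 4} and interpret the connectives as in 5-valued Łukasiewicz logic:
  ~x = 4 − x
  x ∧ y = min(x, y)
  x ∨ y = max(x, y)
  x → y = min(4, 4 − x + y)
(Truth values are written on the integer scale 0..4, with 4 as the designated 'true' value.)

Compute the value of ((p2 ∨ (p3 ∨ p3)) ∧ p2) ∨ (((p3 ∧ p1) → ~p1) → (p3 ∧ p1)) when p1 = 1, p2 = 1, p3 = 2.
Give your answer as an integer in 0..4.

p3 ∨ p3 = 2 ∨ 2 = 2
p2 ∨ (p3 ∨ p3) = 1 ∨ 2 = 2
(p2 ∨ (p3 ∨ p3)) ∧ p2 = 2 ∧ 1 = 1
p3 ∧ p1 = 2 ∧ 1 = 1
~p1 = ~1 = 3
(p3 ∧ p1) → ~p1 = 1 → 3 = 4
p3 ∧ p1 = 2 ∧ 1 = 1
((p3 ∧ p1) → ~p1) → (p3 ∧ p1) = 4 → 1 = 1
((p2 ∨ (p3 ∨ p3)) ∧ p2) ∨ (((p3 ∧ p1) → ~p1) → (p3 ∧ p1)) = 1 ∨ 1 = 1

1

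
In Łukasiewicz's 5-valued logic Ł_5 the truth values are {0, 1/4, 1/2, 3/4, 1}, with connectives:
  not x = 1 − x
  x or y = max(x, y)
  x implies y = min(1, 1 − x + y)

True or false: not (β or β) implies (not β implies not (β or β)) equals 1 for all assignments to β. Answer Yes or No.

β = 0 ↦ 1
β = 1/4 ↦ 1
β = 1/2 ↦ 1
β = 3/4 ↦ 1
β = 1 ↦ 1
Every assignment gives a value ≥ 1.

Yes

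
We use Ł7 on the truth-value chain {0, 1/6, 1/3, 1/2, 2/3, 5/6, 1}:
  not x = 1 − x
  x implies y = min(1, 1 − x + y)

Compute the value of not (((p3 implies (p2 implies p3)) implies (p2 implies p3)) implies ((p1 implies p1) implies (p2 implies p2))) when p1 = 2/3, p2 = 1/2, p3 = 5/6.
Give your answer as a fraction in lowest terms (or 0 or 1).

p2 implies p3 = 1/2 implies 5/6 = 1
p3 implies (p2 implies p3) = 5/6 implies 1 = 1
p2 implies p3 = 1/2 implies 5/6 = 1
(p3 implies (p2 implies p3)) implies (p2 implies p3) = 1 implies 1 = 1
p1 implies p1 = 2/3 implies 2/3 = 1
p2 implies p2 = 1/2 implies 1/2 = 1
(p1 implies p1) implies (p2 implies p2) = 1 implies 1 = 1
((p3 implies (p2 implies p3)) implies (p2 implies p3)) implies ((p1 implies p1) implies (p2 implies p2)) = 1 implies 1 = 1
not (((p3 implies (p2 implies p3)) implies (p2 implies p3)) implies ((p1 implies p1) implies (p2 implies p2))) = not 1 = 0

0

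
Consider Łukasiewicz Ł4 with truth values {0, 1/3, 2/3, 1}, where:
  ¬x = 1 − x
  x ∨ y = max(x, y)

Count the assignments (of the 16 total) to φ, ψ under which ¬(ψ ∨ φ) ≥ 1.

φ = 0, ψ = 0 ↦ 1  ≥
φ = 0, ψ = 1/3 ↦ 2/3  <
φ = 0, ψ = 2/3 ↦ 1/3  <
φ = 0, ψ = 1 ↦ 0  <
φ = 1/3, ψ = 0 ↦ 2/3  <
φ = 1/3, ψ = 1/3 ↦ 2/3  <
φ = 1/3, ψ = 2/3 ↦ 1/3  <
φ = 1/3, ψ = 1 ↦ 0  <
φ = 2/3, ψ = 0 ↦ 1/3  <
φ = 2/3, ψ = 1/3 ↦ 1/3  <
φ = 2/3, ψ = 2/3 ↦ 1/3  <
φ = 2/3, ψ = 1 ↦ 0  <
φ = 1, ψ = 0 ↦ 0  <
φ = 1, ψ = 1/3 ↦ 0  <
φ = 1, ψ = 2/3 ↦ 0  <
φ = 1, ψ = 1 ↦ 0  <
So 1 of the 16 assignments meets the threshold.

1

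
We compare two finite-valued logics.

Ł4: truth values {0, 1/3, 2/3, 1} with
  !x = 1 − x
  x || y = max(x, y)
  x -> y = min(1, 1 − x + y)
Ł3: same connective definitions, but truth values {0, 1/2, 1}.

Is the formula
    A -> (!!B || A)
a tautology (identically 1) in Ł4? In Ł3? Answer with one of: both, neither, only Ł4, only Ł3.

both

In Ł4: every assignment gives 1 — tautology.
In Ł3: every assignment gives 1 — tautology.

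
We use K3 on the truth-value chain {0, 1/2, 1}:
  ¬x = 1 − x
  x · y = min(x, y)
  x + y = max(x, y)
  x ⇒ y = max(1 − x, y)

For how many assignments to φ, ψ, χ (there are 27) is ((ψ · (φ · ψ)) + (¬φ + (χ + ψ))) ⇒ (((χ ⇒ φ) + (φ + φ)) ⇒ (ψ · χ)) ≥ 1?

6

value 1: 6 assignments (counts)
value 1/2: 15 assignments
value 0: 6 assignments
So 6 of the 27 assignments meet the threshold.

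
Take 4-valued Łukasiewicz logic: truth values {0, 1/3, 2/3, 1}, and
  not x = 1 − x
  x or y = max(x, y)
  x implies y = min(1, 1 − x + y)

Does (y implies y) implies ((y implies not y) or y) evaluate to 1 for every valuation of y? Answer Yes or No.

Counterexample: take y = 2/3.
y implies y = 2/3 implies 2/3 = 1
not y = not 2/3 = 1/3
y implies not y = 2/3 implies 1/3 = 2/3
(y implies not y) or y = 2/3 or 2/3 = 2/3
(y implies y) implies ((y implies not y) or y) = 1 implies 2/3 = 2/3
This gives 2/3 ≠ 1.

No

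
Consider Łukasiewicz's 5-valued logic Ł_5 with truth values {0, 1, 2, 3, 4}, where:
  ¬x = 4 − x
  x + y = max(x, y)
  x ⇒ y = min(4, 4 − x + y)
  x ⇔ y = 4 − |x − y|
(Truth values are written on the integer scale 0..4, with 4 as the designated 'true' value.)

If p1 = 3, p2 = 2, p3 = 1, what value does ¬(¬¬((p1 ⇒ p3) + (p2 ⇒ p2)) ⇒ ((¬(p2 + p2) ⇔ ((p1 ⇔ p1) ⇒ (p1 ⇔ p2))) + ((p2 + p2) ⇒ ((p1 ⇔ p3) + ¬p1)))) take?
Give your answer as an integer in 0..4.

0

p1 ⇒ p3 = 3 ⇒ 1 = 2
p2 ⇒ p2 = 2 ⇒ 2 = 4
(p1 ⇒ p3) + (p2 ⇒ p2) = 2 + 4 = 4
¬((p1 ⇒ p3) + (p2 ⇒ p2)) = ¬4 = 0
¬¬((p1 ⇒ p3) + (p2 ⇒ p2)) = ¬0 = 4
p2 + p2 = 2 + 2 = 2
¬(p2 + p2) = ¬2 = 2
p1 ⇔ p1 = 3 ⇔ 3 = 4
p1 ⇔ p2 = 3 ⇔ 2 = 3
(p1 ⇔ p1) ⇒ (p1 ⇔ p2) = 4 ⇒ 3 = 3
¬(p2 + p2) ⇔ ((p1 ⇔ p1) ⇒ (p1 ⇔ p2)) = 2 ⇔ 3 = 3
p2 + p2 = 2 + 2 = 2
p1 ⇔ p3 = 3 ⇔ 1 = 2
¬p1 = ¬3 = 1
(p1 ⇔ p3) + ¬p1 = 2 + 1 = 2
(p2 + p2) ⇒ ((p1 ⇔ p3) + ¬p1) = 2 ⇒ 2 = 4
(¬(p2 + p2) ⇔ ((p1 ⇔ p1) ⇒ (p1 ⇔ p2))) + ((p2 + p2) ⇒ ((p1 ⇔ p3) + ¬p1)) = 3 + 4 = 4
¬¬((p1 ⇒ p3) + (p2 ⇒ p2)) ⇒ ((¬(p2 + p2) ⇔ ((p1 ⇔ p1) ⇒ (p1 ⇔ p2))) + ((p2 + p2) ⇒ ((p1 ⇔ p3) + ¬p1))) = 4 ⇒ 4 = 4
¬(¬¬((p1 ⇒ p3) + (p2 ⇒ p2)) ⇒ ((¬(p2 + p2) ⇔ ((p1 ⇔ p1) ⇒ (p1 ⇔ p2))) + ((p2 + p2) ⇒ ((p1 ⇔ p3) + ¬p1)))) = ¬4 = 0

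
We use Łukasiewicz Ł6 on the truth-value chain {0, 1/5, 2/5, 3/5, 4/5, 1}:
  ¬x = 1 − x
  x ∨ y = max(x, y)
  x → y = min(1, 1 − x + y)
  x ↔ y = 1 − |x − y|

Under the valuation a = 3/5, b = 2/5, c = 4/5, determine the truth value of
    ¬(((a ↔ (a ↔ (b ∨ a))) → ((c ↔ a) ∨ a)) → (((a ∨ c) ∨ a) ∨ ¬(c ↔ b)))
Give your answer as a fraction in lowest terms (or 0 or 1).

1/5

b ∨ a = 2/5 ∨ 3/5 = 3/5
a ↔ (b ∨ a) = 3/5 ↔ 3/5 = 1
a ↔ (a ↔ (b ∨ a)) = 3/5 ↔ 1 = 3/5
c ↔ a = 4/5 ↔ 3/5 = 4/5
(c ↔ a) ∨ a = 4/5 ∨ 3/5 = 4/5
(a ↔ (a ↔ (b ∨ a))) → ((c ↔ a) ∨ a) = 3/5 → 4/5 = 1
a ∨ c = 3/5 ∨ 4/5 = 4/5
(a ∨ c) ∨ a = 4/5 ∨ 3/5 = 4/5
c ↔ b = 4/5 ↔ 2/5 = 3/5
¬(c ↔ b) = ¬3/5 = 2/5
((a ∨ c) ∨ a) ∨ ¬(c ↔ b) = 4/5 ∨ 2/5 = 4/5
((a ↔ (a ↔ (b ∨ a))) → ((c ↔ a) ∨ a)) → (((a ∨ c) ∨ a) ∨ ¬(c ↔ b)) = 1 → 4/5 = 4/5
¬(((a ↔ (a ↔ (b ∨ a))) → ((c ↔ a) ∨ a)) → (((a ∨ c) ∨ a) ∨ ¬(c ↔ b))) = ¬4/5 = 1/5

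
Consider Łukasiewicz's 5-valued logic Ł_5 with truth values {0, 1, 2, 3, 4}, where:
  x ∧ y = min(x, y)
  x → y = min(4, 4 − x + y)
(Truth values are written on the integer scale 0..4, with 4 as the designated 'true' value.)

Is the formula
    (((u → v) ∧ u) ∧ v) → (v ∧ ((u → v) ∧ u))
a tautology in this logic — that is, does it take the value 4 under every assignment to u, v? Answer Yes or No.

Yes

At u = 0, v = 1, for instance:
u → v = 0 → 1 = 4
(u → v) ∧ u = 4 ∧ 0 = 0
((u → v) ∧ u) ∧ v = 0 ∧ 1 = 0
v ∧ ((u → v) ∧ u) = 1 ∧ 0 = 0
(((u → v) ∧ u) ∧ v) → (v ∧ ((u → v) ∧ u)) = 0 → 0 = 4
and checking the remaining 24 assignments likewise gives ≥ 4 in every case.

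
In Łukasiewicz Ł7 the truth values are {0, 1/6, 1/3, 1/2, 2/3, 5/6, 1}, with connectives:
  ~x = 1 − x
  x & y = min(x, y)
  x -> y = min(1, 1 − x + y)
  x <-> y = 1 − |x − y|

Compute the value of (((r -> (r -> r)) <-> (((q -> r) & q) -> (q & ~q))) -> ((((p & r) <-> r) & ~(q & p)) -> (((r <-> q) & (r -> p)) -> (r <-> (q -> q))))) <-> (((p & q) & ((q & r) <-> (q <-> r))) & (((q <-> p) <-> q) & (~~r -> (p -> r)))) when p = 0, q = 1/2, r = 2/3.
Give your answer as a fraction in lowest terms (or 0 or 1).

r -> r = 2/3 -> 2/3 = 1
r -> (r -> r) = 2/3 -> 1 = 1
q -> r = 1/2 -> 2/3 = 1
(q -> r) & q = 1 & 1/2 = 1/2
~q = ~1/2 = 1/2
q & ~q = 1/2 & 1/2 = 1/2
((q -> r) & q) -> (q & ~q) = 1/2 -> 1/2 = 1
(r -> (r -> r)) <-> (((q -> r) & q) -> (q & ~q)) = 1 <-> 1 = 1
p & r = 0 & 2/3 = 0
(p & r) <-> r = 0 <-> 2/3 = 1/3
q & p = 1/2 & 0 = 0
~(q & p) = ~0 = 1
((p & r) <-> r) & ~(q & p) = 1/3 & 1 = 1/3
r <-> q = 2/3 <-> 1/2 = 5/6
r -> p = 2/3 -> 0 = 1/3
(r <-> q) & (r -> p) = 5/6 & 1/3 = 1/3
q -> q = 1/2 -> 1/2 = 1
r <-> (q -> q) = 2/3 <-> 1 = 2/3
((r <-> q) & (r -> p)) -> (r <-> (q -> q)) = 1/3 -> 2/3 = 1
(((p & r) <-> r) & ~(q & p)) -> (((r <-> q) & (r -> p)) -> (r <-> (q -> q))) = 1/3 -> 1 = 1
((r -> (r -> r)) <-> (((q -> r) & q) -> (q & ~q))) -> ((((p & r) <-> r) & ~(q & p)) -> (((r <-> q) & (r -> p)) -> (r <-> (q -> q)))) = 1 -> 1 = 1
p & q = 0 & 1/2 = 0
q & r = 1/2 & 2/3 = 1/2
q <-> r = 1/2 <-> 2/3 = 5/6
(q & r) <-> (q <-> r) = 1/2 <-> 5/6 = 2/3
(p & q) & ((q & r) <-> (q <-> r)) = 0 & 2/3 = 0
q <-> p = 1/2 <-> 0 = 1/2
(q <-> p) <-> q = 1/2 <-> 1/2 = 1
~r = ~2/3 = 1/3
~~r = ~1/3 = 2/3
p -> r = 0 -> 2/3 = 1
~~r -> (p -> r) = 2/3 -> 1 = 1
((q <-> p) <-> q) & (~~r -> (p -> r)) = 1 & 1 = 1
((p & q) & ((q & r) <-> (q <-> r))) & (((q <-> p) <-> q) & (~~r -> (p -> r))) = 0 & 1 = 0
(((r -> (r -> r)) <-> (((q -> r) & q) -> (q & ~q))) -> ((((p & r) <-> r) & ~(q & p)) -> (((r <-> q) & (r -> p)) -> (r <-> (q -> q))))) <-> (((p & q) & ((q & r) <-> (q <-> r))) & (((q <-> p) <-> q) & (~~r -> (p -> r)))) = 1 <-> 0 = 0

0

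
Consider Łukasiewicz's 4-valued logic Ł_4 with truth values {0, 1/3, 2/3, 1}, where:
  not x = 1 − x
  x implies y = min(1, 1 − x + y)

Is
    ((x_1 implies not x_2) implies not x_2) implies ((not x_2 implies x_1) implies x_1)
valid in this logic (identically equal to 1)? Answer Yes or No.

Yes

x_1 = 0, x_2 = 0 ↦ 1
x_1 = 0, x_2 = 1/3 ↦ 1
x_1 = 0, x_2 = 2/3 ↦ 1
x_1 = 0, x_2 = 1 ↦ 1
x_1 = 1/3, x_2 = 0 ↦ 1
x_1 = 1/3, x_2 = 1/3 ↦ 1
x_1 = 1/3, x_2 = 2/3 ↦ 1
x_1 = 1/3, x_2 = 1 ↦ 1
x_1 = 2/3, x_2 = 0 ↦ 1
x_1 = 2/3, x_2 = 1/3 ↦ 1
x_1 = 2/3, x_2 = 2/3 ↦ 1
x_1 = 2/3, x_2 = 1 ↦ 1
x_1 = 1, x_2 = 0 ↦ 1
x_1 = 1, x_2 = 1/3 ↦ 1
x_1 = 1, x_2 = 2/3 ↦ 1
x_1 = 1, x_2 = 1 ↦ 1
Every assignment gives a value ≥ 1.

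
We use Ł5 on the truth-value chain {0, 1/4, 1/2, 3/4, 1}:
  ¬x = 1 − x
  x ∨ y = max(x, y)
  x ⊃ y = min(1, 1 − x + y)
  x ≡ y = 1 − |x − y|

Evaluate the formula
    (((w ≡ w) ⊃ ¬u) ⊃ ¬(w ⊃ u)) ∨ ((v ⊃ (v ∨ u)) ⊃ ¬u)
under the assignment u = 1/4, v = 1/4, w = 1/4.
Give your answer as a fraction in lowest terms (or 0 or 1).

w ≡ w = 1/4 ≡ 1/4 = 1
¬u = ¬1/4 = 3/4
(w ≡ w) ⊃ ¬u = 1 ⊃ 3/4 = 3/4
w ⊃ u = 1/4 ⊃ 1/4 = 1
¬(w ⊃ u) = ¬1 = 0
((w ≡ w) ⊃ ¬u) ⊃ ¬(w ⊃ u) = 3/4 ⊃ 0 = 1/4
v ∨ u = 1/4 ∨ 1/4 = 1/4
v ⊃ (v ∨ u) = 1/4 ⊃ 1/4 = 1
¬u = ¬1/4 = 3/4
(v ⊃ (v ∨ u)) ⊃ ¬u = 1 ⊃ 3/4 = 3/4
(((w ≡ w) ⊃ ¬u) ⊃ ¬(w ⊃ u)) ∨ ((v ⊃ (v ∨ u)) ⊃ ¬u) = 1/4 ∨ 3/4 = 3/4

3/4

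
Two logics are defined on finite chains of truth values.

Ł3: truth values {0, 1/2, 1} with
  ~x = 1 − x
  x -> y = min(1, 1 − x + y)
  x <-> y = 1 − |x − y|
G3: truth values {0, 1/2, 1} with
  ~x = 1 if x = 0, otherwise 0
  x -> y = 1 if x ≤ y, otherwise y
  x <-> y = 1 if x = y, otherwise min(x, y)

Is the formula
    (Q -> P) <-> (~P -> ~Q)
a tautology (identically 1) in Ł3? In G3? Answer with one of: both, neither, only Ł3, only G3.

In Ł3: every assignment gives 1 — tautology.
In G3: at P = 1/2, Q = 1 the value is 1/2 — not a tautology.

only Ł3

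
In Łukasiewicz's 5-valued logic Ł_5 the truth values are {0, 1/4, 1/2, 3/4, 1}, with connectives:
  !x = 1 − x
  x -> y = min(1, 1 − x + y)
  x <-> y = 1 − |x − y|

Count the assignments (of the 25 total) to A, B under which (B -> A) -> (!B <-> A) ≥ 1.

11

value 1: 11 assignments (counts)
value 3/4: 4 assignments
value 1/2: 6 assignments
value 1/4: 2 assignments
value 0: 2 assignments
So 11 of the 25 assignments meet the threshold.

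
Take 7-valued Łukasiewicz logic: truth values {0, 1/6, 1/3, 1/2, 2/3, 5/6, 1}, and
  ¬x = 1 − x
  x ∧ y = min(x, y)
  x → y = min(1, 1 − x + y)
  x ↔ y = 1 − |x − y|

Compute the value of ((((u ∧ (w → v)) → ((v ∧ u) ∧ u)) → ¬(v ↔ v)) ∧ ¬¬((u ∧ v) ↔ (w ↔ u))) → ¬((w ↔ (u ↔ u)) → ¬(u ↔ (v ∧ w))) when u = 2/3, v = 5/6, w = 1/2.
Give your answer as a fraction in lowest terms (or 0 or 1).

w → v = 1/2 → 5/6 = 1
u ∧ (w → v) = 2/3 ∧ 1 = 2/3
v ∧ u = 5/6 ∧ 2/3 = 2/3
(v ∧ u) ∧ u = 2/3 ∧ 2/3 = 2/3
(u ∧ (w → v)) → ((v ∧ u) ∧ u) = 2/3 → 2/3 = 1
v ↔ v = 5/6 ↔ 5/6 = 1
¬(v ↔ v) = ¬1 = 0
((u ∧ (w → v)) → ((v ∧ u) ∧ u)) → ¬(v ↔ v) = 1 → 0 = 0
u ∧ v = 2/3 ∧ 5/6 = 2/3
w ↔ u = 1/2 ↔ 2/3 = 5/6
(u ∧ v) ↔ (w ↔ u) = 2/3 ↔ 5/6 = 5/6
¬((u ∧ v) ↔ (w ↔ u)) = ¬5/6 = 1/6
¬¬((u ∧ v) ↔ (w ↔ u)) = ¬1/6 = 5/6
(((u ∧ (w → v)) → ((v ∧ u) ∧ u)) → ¬(v ↔ v)) ∧ ¬¬((u ∧ v) ↔ (w ↔ u)) = 0 ∧ 5/6 = 0
u ↔ u = 2/3 ↔ 2/3 = 1
w ↔ (u ↔ u) = 1/2 ↔ 1 = 1/2
v ∧ w = 5/6 ∧ 1/2 = 1/2
u ↔ (v ∧ w) = 2/3 ↔ 1/2 = 5/6
¬(u ↔ (v ∧ w)) = ¬5/6 = 1/6
(w ↔ (u ↔ u)) → ¬(u ↔ (v ∧ w)) = 1/2 → 1/6 = 2/3
¬((w ↔ (u ↔ u)) → ¬(u ↔ (v ∧ w))) = ¬2/3 = 1/3
((((u ∧ (w → v)) → ((v ∧ u) ∧ u)) → ¬(v ↔ v)) ∧ ¬¬((u ∧ v) ↔ (w ↔ u))) → ¬((w ↔ (u ↔ u)) → ¬(u ↔ (v ∧ w))) = 0 → 1/3 = 1

1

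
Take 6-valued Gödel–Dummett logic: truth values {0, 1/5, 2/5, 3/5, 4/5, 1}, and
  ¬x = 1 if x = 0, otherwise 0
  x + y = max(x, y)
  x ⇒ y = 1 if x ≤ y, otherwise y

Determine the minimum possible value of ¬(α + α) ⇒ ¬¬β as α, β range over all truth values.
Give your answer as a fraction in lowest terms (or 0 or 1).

Take α = 0, β = 0:
α + α = 0 + 0 = 0
¬(α + α) = ¬0 = 1
¬β = ¬0 = 1
¬¬β = ¬1 = 0
¬(α + α) ⇒ ¬¬β = 1 ⇒ 0 = 0
No assignment yields a value below 0, so this is the minimum.

0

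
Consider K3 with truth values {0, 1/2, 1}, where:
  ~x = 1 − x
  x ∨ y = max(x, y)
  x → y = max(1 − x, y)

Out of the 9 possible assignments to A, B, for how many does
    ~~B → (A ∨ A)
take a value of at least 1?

A = 0, B = 0 ↦ 1  ≥
A = 0, B = 1/2 ↦ 1/2  <
A = 0, B = 1 ↦ 0  <
A = 1/2, B = 0 ↦ 1  ≥
A = 1/2, B = 1/2 ↦ 1/2  <
A = 1/2, B = 1 ↦ 1/2  <
A = 1, B = 0 ↦ 1  ≥
A = 1, B = 1/2 ↦ 1  ≥
A = 1, B = 1 ↦ 1  ≥
So 5 of the 9 assignments meet the threshold.

5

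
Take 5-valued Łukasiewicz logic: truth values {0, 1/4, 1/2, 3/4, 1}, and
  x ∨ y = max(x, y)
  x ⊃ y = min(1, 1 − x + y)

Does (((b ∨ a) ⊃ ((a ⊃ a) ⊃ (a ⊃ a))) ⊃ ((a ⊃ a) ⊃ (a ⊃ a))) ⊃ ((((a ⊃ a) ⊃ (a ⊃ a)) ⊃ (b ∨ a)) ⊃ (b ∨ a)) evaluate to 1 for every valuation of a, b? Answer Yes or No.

At a = 0, b = 1/2, for instance:
b ∨ a = 1/2 ∨ 0 = 1/2
a ⊃ a = 0 ⊃ 0 = 1
a ⊃ a = 0 ⊃ 0 = 1
(a ⊃ a) ⊃ (a ⊃ a) = 1 ⊃ 1 = 1
(b ∨ a) ⊃ ((a ⊃ a) ⊃ (a ⊃ a)) = 1/2 ⊃ 1 = 1
((b ∨ a) ⊃ ((a ⊃ a) ⊃ (a ⊃ a))) ⊃ ((a ⊃ a) ⊃ (a ⊃ a)) = 1 ⊃ 1 = 1
((a ⊃ a) ⊃ (a ⊃ a)) ⊃ (b ∨ a) = 1 ⊃ 1/2 = 1/2
(((a ⊃ a) ⊃ (a ⊃ a)) ⊃ (b ∨ a)) ⊃ (b ∨ a) = 1/2 ⊃ 1/2 = 1
(((b ∨ a) ⊃ ((a ⊃ a) ⊃ (a ⊃ a))) ⊃ ((a ⊃ a) ⊃ (a ⊃ a))) ⊃ ((((a ⊃ a) ⊃ (a ⊃ a)) ⊃ (b ∨ a)) ⊃ (b ∨ a)) = 1 ⊃ 1 = 1
and checking the remaining 24 assignments likewise gives ≥ 1 in every case.

Yes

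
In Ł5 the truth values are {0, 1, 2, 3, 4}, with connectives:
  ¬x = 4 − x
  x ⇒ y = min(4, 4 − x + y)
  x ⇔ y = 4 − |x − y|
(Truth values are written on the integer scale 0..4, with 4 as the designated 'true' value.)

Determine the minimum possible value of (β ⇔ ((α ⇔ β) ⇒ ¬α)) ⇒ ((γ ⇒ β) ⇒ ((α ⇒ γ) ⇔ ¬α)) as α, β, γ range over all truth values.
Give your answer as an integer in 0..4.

Take α = 2, β = 2, γ = 2:
α ⇔ β = 2 ⇔ 2 = 4
¬α = ¬2 = 2
(α ⇔ β) ⇒ ¬α = 4 ⇒ 2 = 2
β ⇔ ((α ⇔ β) ⇒ ¬α) = 2 ⇔ 2 = 4
γ ⇒ β = 2 ⇒ 2 = 4
α ⇒ γ = 2 ⇒ 2 = 4
¬α = ¬2 = 2
(α ⇒ γ) ⇔ ¬α = 4 ⇔ 2 = 2
(γ ⇒ β) ⇒ ((α ⇒ γ) ⇔ ¬α) = 4 ⇒ 2 = 2
(β ⇔ ((α ⇔ β) ⇒ ¬α)) ⇒ ((γ ⇒ β) ⇒ ((α ⇒ γ) ⇔ ¬α)) = 4 ⇒ 2 = 2
No assignment yields a value below 2, so this is the minimum.

2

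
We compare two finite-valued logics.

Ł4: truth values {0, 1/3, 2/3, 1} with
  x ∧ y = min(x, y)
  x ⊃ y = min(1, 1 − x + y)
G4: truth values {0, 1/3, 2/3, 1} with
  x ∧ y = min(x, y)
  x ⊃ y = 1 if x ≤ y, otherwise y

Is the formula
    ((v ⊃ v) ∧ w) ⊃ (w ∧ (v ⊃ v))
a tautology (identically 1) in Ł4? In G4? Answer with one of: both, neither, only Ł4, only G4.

In Ł4: every assignment gives 1 — tautology.
In G4: every assignment gives 1 — tautology.

both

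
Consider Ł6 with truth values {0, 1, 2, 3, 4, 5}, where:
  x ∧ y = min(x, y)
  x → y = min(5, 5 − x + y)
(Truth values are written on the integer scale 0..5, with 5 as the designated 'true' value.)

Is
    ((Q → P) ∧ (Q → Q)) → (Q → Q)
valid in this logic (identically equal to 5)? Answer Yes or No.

Yes

At P = 4, Q = 4, for instance:
Q → P = 4 → 4 = 5
Q → Q = 4 → 4 = 5
(Q → P) ∧ (Q → Q) = 5 ∧ 5 = 5
((Q → P) ∧ (Q → Q)) → (Q → Q) = 5 → 5 = 5
and checking the remaining 35 assignments likewise gives ≥ 5 in every case.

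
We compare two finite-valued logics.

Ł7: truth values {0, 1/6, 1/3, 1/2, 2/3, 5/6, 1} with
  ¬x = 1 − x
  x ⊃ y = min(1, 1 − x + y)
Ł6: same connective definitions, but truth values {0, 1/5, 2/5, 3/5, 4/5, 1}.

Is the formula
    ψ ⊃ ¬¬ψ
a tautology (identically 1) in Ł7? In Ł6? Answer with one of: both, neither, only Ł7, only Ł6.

both

In Ł7: every assignment gives 1 — tautology.
In Ł6: every assignment gives 1 — tautology.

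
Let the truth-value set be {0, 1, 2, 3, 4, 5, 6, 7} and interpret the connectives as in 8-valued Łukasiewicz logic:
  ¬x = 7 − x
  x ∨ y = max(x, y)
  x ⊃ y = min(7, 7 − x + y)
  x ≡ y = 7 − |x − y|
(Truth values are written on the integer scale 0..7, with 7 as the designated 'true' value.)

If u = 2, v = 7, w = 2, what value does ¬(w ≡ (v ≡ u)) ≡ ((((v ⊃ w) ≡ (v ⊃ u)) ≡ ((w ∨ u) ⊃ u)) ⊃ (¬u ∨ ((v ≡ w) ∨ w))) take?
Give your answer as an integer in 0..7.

v ≡ u = 7 ≡ 2 = 2
w ≡ (v ≡ u) = 2 ≡ 2 = 7
¬(w ≡ (v ≡ u)) = ¬7 = 0
v ⊃ w = 7 ⊃ 2 = 2
v ⊃ u = 7 ⊃ 2 = 2
(v ⊃ w) ≡ (v ⊃ u) = 2 ≡ 2 = 7
w ∨ u = 2 ∨ 2 = 2
(w ∨ u) ⊃ u = 2 ⊃ 2 = 7
((v ⊃ w) ≡ (v ⊃ u)) ≡ ((w ∨ u) ⊃ u) = 7 ≡ 7 = 7
¬u = ¬2 = 5
v ≡ w = 7 ≡ 2 = 2
(v ≡ w) ∨ w = 2 ∨ 2 = 2
¬u ∨ ((v ≡ w) ∨ w) = 5 ∨ 2 = 5
(((v ⊃ w) ≡ (v ⊃ u)) ≡ ((w ∨ u) ⊃ u)) ⊃ (¬u ∨ ((v ≡ w) ∨ w)) = 7 ⊃ 5 = 5
¬(w ≡ (v ≡ u)) ≡ ((((v ⊃ w) ≡ (v ⊃ u)) ≡ ((w ∨ u) ⊃ u)) ⊃ (¬u ∨ ((v ≡ w) ∨ w))) = 0 ≡ 5 = 2

2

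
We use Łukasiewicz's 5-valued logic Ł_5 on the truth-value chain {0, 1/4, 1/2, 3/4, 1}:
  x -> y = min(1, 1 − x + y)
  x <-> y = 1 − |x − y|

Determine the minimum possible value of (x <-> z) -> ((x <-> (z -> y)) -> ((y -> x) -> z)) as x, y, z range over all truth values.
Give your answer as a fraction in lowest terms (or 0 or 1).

Take x = 1/2, y = 0, z = 1/2:
x <-> z = 1/2 <-> 1/2 = 1
z -> y = 1/2 -> 0 = 1/2
x <-> (z -> y) = 1/2 <-> 1/2 = 1
y -> x = 0 -> 1/2 = 1
(y -> x) -> z = 1 -> 1/2 = 1/2
(x <-> (z -> y)) -> ((y -> x) -> z) = 1 -> 1/2 = 1/2
(x <-> z) -> ((x <-> (z -> y)) -> ((y -> x) -> z)) = 1 -> 1/2 = 1/2
No assignment yields a value below 1/2, so this is the minimum.

1/2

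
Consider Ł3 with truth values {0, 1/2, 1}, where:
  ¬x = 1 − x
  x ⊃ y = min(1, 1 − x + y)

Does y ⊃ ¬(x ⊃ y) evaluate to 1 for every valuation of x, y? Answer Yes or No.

No

Counterexample: take x = 0, y = 1/2.
x ⊃ y = 0 ⊃ 1/2 = 1
¬(x ⊃ y) = ¬1 = 0
y ⊃ ¬(x ⊃ y) = 1/2 ⊃ 0 = 1/2
This gives 1/2 ≠ 1.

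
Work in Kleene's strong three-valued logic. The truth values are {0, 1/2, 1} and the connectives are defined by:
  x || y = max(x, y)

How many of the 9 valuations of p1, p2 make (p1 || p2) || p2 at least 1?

5

p1 = 0, p2 = 0 ↦ 0  <
p1 = 0, p2 = 1/2 ↦ 1/2  <
p1 = 0, p2 = 1 ↦ 1  ≥
p1 = 1/2, p2 = 0 ↦ 1/2  <
p1 = 1/2, p2 = 1/2 ↦ 1/2  <
p1 = 1/2, p2 = 1 ↦ 1  ≥
p1 = 1, p2 = 0 ↦ 1  ≥
p1 = 1, p2 = 1/2 ↦ 1  ≥
p1 = 1, p2 = 1 ↦ 1  ≥
So 5 of the 9 assignments meet the threshold.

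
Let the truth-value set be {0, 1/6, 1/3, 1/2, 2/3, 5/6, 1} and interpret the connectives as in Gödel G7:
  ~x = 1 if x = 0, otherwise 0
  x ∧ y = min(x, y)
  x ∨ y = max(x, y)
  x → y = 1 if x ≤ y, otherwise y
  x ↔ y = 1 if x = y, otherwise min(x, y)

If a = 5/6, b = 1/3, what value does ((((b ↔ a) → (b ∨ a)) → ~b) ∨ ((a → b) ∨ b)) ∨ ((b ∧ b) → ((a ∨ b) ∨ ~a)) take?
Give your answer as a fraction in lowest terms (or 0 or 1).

1

b ↔ a = 1/3 ↔ 5/6 = 1/3
b ∨ a = 1/3 ∨ 5/6 = 5/6
(b ↔ a) → (b ∨ a) = 1/3 → 5/6 = 1
~b = ~1/3 = 0
((b ↔ a) → (b ∨ a)) → ~b = 1 → 0 = 0
a → b = 5/6 → 1/3 = 1/3
(a → b) ∨ b = 1/3 ∨ 1/3 = 1/3
(((b ↔ a) → (b ∨ a)) → ~b) ∨ ((a → b) ∨ b) = 0 ∨ 1/3 = 1/3
b ∧ b = 1/3 ∧ 1/3 = 1/3
a ∨ b = 5/6 ∨ 1/3 = 5/6
~a = ~5/6 = 0
(a ∨ b) ∨ ~a = 5/6 ∨ 0 = 5/6
(b ∧ b) → ((a ∨ b) ∨ ~a) = 1/3 → 5/6 = 1
((((b ↔ a) → (b ∨ a)) → ~b) ∨ ((a → b) ∨ b)) ∨ ((b ∧ b) → ((a ∨ b) ∨ ~a)) = 1/3 ∨ 1 = 1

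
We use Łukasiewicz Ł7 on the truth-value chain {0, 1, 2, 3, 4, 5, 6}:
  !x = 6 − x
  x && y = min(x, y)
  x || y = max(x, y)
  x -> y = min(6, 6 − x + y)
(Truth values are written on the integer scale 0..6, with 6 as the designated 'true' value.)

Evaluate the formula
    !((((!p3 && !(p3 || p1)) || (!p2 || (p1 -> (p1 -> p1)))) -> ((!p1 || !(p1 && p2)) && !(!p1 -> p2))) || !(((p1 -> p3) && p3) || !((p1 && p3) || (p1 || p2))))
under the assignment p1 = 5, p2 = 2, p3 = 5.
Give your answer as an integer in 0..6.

5

!p3 = !5 = 1
p3 || p1 = 5 || 5 = 5
!(p3 || p1) = !5 = 1
!p3 && !(p3 || p1) = 1 && 1 = 1
!p2 = !2 = 4
p1 -> p1 = 5 -> 5 = 6
p1 -> (p1 -> p1) = 5 -> 6 = 6
!p2 || (p1 -> (p1 -> p1)) = 4 || 6 = 6
(!p3 && !(p3 || p1)) || (!p2 || (p1 -> (p1 -> p1))) = 1 || 6 = 6
!p1 = !5 = 1
p1 && p2 = 5 && 2 = 2
!(p1 && p2) = !2 = 4
!p1 || !(p1 && p2) = 1 || 4 = 4
!p1 = !5 = 1
!p1 -> p2 = 1 -> 2 = 6
!(!p1 -> p2) = !6 = 0
(!p1 || !(p1 && p2)) && !(!p1 -> p2) = 4 && 0 = 0
((!p3 && !(p3 || p1)) || (!p2 || (p1 -> (p1 -> p1)))) -> ((!p1 || !(p1 && p2)) && !(!p1 -> p2)) = 6 -> 0 = 0
p1 -> p3 = 5 -> 5 = 6
(p1 -> p3) && p3 = 6 && 5 = 5
p1 && p3 = 5 && 5 = 5
p1 || p2 = 5 || 2 = 5
(p1 && p3) || (p1 || p2) = 5 || 5 = 5
!((p1 && p3) || (p1 || p2)) = !5 = 1
((p1 -> p3) && p3) || !((p1 && p3) || (p1 || p2)) = 5 || 1 = 5
!(((p1 -> p3) && p3) || !((p1 && p3) || (p1 || p2))) = !5 = 1
(((!p3 && !(p3 || p1)) || (!p2 || (p1 -> (p1 -> p1)))) -> ((!p1 || !(p1 && p2)) && !(!p1 -> p2))) || !(((p1 -> p3) && p3) || !((p1 && p3) || (p1 || p2))) = 0 || 1 = 1
!((((!p3 && !(p3 || p1)) || (!p2 || (p1 -> (p1 -> p1)))) -> ((!p1 || !(p1 && p2)) && !(!p1 -> p2))) || !(((p1 -> p3) && p3) || !((p1 && p3) || (p1 || p2)))) = !1 = 5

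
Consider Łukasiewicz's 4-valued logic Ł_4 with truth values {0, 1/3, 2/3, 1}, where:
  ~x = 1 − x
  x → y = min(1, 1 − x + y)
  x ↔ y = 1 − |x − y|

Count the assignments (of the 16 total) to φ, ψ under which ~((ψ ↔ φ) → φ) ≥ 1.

φ = 0, ψ = 0 ↦ 1  ≥
φ = 0, ψ = 1/3 ↦ 2/3  <
φ = 0, ψ = 2/3 ↦ 1/3  <
φ = 0, ψ = 1 ↦ 0  <
φ = 1/3, ψ = 0 ↦ 1/3  <
φ = 1/3, ψ = 1/3 ↦ 2/3  <
φ = 1/3, ψ = 2/3 ↦ 1/3  <
φ = 1/3, ψ = 1 ↦ 0  <
φ = 2/3, ψ = 0 ↦ 0  <
φ = 2/3, ψ = 1/3 ↦ 0  <
φ = 2/3, ψ = 2/3 ↦ 1/3  <
φ = 2/3, ψ = 1 ↦ 0  <
φ = 1, ψ = 0 ↦ 0  <
φ = 1, ψ = 1/3 ↦ 0  <
φ = 1, ψ = 2/3 ↦ 0  <
φ = 1, ψ = 1 ↦ 0  <
So 1 of the 16 assignments meets the threshold.

1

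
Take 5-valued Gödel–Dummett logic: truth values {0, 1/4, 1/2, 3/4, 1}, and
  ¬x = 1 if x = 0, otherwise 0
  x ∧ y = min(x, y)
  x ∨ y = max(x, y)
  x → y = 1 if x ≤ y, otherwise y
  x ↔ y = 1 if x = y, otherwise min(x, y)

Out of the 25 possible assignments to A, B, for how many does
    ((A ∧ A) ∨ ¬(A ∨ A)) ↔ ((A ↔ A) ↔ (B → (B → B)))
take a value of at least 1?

value 1: 10 assignments (counts)
value 3/4: 5 assignments
value 1/2: 5 assignments
value 1/4: 5 assignments
So 10 of the 25 assignments meet the threshold.

10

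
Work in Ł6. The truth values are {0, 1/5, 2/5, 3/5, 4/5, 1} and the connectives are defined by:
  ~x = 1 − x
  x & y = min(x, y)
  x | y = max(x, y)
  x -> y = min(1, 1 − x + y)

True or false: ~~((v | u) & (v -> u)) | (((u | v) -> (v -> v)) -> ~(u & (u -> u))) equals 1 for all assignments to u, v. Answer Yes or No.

Counterexample: take u = 1/5, v = 0.
v | u = 0 | 1/5 = 1/5
v -> u = 0 -> 1/5 = 1
(v | u) & (v -> u) = 1/5 & 1 = 1/5
~((v | u) & (v -> u)) = ~1/5 = 4/5
~~((v | u) & (v -> u)) = ~4/5 = 1/5
u | v = 1/5 | 0 = 1/5
v -> v = 0 -> 0 = 1
(u | v) -> (v -> v) = 1/5 -> 1 = 1
u -> u = 1/5 -> 1/5 = 1
u & (u -> u) = 1/5 & 1 = 1/5
~(u & (u -> u)) = ~1/5 = 4/5
((u | v) -> (v -> v)) -> ~(u & (u -> u)) = 1 -> 4/5 = 4/5
~~((v | u) & (v -> u)) | (((u | v) -> (v -> v)) -> ~(u & (u -> u))) = 1/5 | 4/5 = 4/5
This gives 4/5 ≠ 1.

No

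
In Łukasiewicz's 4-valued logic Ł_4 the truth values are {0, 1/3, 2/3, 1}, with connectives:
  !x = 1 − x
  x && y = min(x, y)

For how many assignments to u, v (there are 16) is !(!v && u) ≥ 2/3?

u = 0, v = 0 ↦ 1  ≥
u = 0, v = 1/3 ↦ 1  ≥
u = 0, v = 2/3 ↦ 1  ≥
u = 0, v = 1 ↦ 1  ≥
u = 1/3, v = 0 ↦ 2/3  ≥
u = 1/3, v = 1/3 ↦ 2/3  ≥
u = 1/3, v = 2/3 ↦ 2/3  ≥
u = 1/3, v = 1 ↦ 1  ≥
u = 2/3, v = 0 ↦ 1/3  <
u = 2/3, v = 1/3 ↦ 1/3  <
u = 2/3, v = 2/3 ↦ 2/3  ≥
u = 2/3, v = 1 ↦ 1  ≥
u = 1, v = 0 ↦ 0  <
u = 1, v = 1/3 ↦ 1/3  <
u = 1, v = 2/3 ↦ 2/3  ≥
u = 1, v = 1 ↦ 1  ≥
So 12 of the 16 assignments meet the threshold.

12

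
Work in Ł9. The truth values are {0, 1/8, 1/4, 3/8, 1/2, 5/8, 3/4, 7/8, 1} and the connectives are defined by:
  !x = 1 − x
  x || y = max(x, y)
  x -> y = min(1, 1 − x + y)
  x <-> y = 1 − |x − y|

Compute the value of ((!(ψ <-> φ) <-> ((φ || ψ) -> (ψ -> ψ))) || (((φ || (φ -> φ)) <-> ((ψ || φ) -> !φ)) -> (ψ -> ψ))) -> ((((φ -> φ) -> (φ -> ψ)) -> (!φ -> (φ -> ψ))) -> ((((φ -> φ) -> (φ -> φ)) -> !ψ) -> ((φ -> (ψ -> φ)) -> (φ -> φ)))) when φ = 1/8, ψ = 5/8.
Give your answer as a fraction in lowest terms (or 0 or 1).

ψ <-> φ = 5/8 <-> 1/8 = 1/2
!(ψ <-> φ) = !1/2 = 1/2
φ || ψ = 1/8 || 5/8 = 5/8
ψ -> ψ = 5/8 -> 5/8 = 1
(φ || ψ) -> (ψ -> ψ) = 5/8 -> 1 = 1
!(ψ <-> φ) <-> ((φ || ψ) -> (ψ -> ψ)) = 1/2 <-> 1 = 1/2
φ -> φ = 1/8 -> 1/8 = 1
φ || (φ -> φ) = 1/8 || 1 = 1
ψ || φ = 5/8 || 1/8 = 5/8
!φ = !1/8 = 7/8
(ψ || φ) -> !φ = 5/8 -> 7/8 = 1
(φ || (φ -> φ)) <-> ((ψ || φ) -> !φ) = 1 <-> 1 = 1
ψ -> ψ = 5/8 -> 5/8 = 1
((φ || (φ -> φ)) <-> ((ψ || φ) -> !φ)) -> (ψ -> ψ) = 1 -> 1 = 1
(!(ψ <-> φ) <-> ((φ || ψ) -> (ψ -> ψ))) || (((φ || (φ -> φ)) <-> ((ψ || φ) -> !φ)) -> (ψ -> ψ)) = 1/2 || 1 = 1
φ -> φ = 1/8 -> 1/8 = 1
φ -> ψ = 1/8 -> 5/8 = 1
(φ -> φ) -> (φ -> ψ) = 1 -> 1 = 1
!φ = !1/8 = 7/8
φ -> ψ = 1/8 -> 5/8 = 1
!φ -> (φ -> ψ) = 7/8 -> 1 = 1
((φ -> φ) -> (φ -> ψ)) -> (!φ -> (φ -> ψ)) = 1 -> 1 = 1
φ -> φ = 1/8 -> 1/8 = 1
φ -> φ = 1/8 -> 1/8 = 1
(φ -> φ) -> (φ -> φ) = 1 -> 1 = 1
!ψ = !5/8 = 3/8
((φ -> φ) -> (φ -> φ)) -> !ψ = 1 -> 3/8 = 3/8
ψ -> φ = 5/8 -> 1/8 = 1/2
φ -> (ψ -> φ) = 1/8 -> 1/2 = 1
φ -> φ = 1/8 -> 1/8 = 1
(φ -> (ψ -> φ)) -> (φ -> φ) = 1 -> 1 = 1
(((φ -> φ) -> (φ -> φ)) -> !ψ) -> ((φ -> (ψ -> φ)) -> (φ -> φ)) = 3/8 -> 1 = 1
(((φ -> φ) -> (φ -> ψ)) -> (!φ -> (φ -> ψ))) -> ((((φ -> φ) -> (φ -> φ)) -> !ψ) -> ((φ -> (ψ -> φ)) -> (φ -> φ))) = 1 -> 1 = 1
((!(ψ <-> φ) <-> ((φ || ψ) -> (ψ -> ψ))) || (((φ || (φ -> φ)) <-> ((ψ || φ) -> !φ)) -> (ψ -> ψ))) -> ((((φ -> φ) -> (φ -> ψ)) -> (!φ -> (φ -> ψ))) -> ((((φ -> φ) -> (φ -> φ)) -> !ψ) -> ((φ -> (ψ -> φ)) -> (φ -> φ)))) = 1 -> 1 = 1

1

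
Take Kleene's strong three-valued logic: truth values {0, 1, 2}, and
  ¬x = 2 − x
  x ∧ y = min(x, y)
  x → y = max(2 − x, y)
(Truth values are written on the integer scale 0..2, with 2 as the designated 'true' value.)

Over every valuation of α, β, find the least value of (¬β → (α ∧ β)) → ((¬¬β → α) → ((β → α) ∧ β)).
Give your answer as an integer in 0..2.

Take α = 0, β = 1:
¬β = ¬1 = 1
α ∧ β = 0 ∧ 1 = 0
¬β → (α ∧ β) = 1 → 0 = 1
¬β = ¬1 = 1
¬¬β = ¬1 = 1
¬¬β → α = 1 → 0 = 1
β → α = 1 → 0 = 1
(β → α) ∧ β = 1 ∧ 1 = 1
(¬¬β → α) → ((β → α) ∧ β) = 1 → 1 = 1
(¬β → (α ∧ β)) → ((¬¬β → α) → ((β → α) ∧ β)) = 1 → 1 = 1
No assignment yields a value below 1, so this is the minimum.

1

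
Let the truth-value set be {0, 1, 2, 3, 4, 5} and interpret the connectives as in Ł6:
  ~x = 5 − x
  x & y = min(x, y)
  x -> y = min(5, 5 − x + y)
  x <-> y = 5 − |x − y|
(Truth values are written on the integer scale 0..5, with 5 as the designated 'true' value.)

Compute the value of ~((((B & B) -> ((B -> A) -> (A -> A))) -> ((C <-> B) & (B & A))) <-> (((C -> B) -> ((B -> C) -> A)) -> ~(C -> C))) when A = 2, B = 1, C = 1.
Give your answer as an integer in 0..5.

2

B & B = 1 & 1 = 1
B -> A = 1 -> 2 = 5
A -> A = 2 -> 2 = 5
(B -> A) -> (A -> A) = 5 -> 5 = 5
(B & B) -> ((B -> A) -> (A -> A)) = 1 -> 5 = 5
C <-> B = 1 <-> 1 = 5
B & A = 1 & 2 = 1
(C <-> B) & (B & A) = 5 & 1 = 1
((B & B) -> ((B -> A) -> (A -> A))) -> ((C <-> B) & (B & A)) = 5 -> 1 = 1
C -> B = 1 -> 1 = 5
B -> C = 1 -> 1 = 5
(B -> C) -> A = 5 -> 2 = 2
(C -> B) -> ((B -> C) -> A) = 5 -> 2 = 2
C -> C = 1 -> 1 = 5
~(C -> C) = ~5 = 0
((C -> B) -> ((B -> C) -> A)) -> ~(C -> C) = 2 -> 0 = 3
(((B & B) -> ((B -> A) -> (A -> A))) -> ((C <-> B) & (B & A))) <-> (((C -> B) -> ((B -> C) -> A)) -> ~(C -> C)) = 1 <-> 3 = 3
~((((B & B) -> ((B -> A) -> (A -> A))) -> ((C <-> B) & (B & A))) <-> (((C -> B) -> ((B -> C) -> A)) -> ~(C -> C))) = ~3 = 2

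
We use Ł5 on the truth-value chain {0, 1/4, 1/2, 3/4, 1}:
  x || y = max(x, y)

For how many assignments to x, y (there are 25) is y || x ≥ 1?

value 1: 9 assignments (counts)
value 3/4: 7 assignments
value 1/2: 5 assignments
value 1/4: 3 assignments
value 0: 1 assignment
So 9 of the 25 assignments meet the threshold.

9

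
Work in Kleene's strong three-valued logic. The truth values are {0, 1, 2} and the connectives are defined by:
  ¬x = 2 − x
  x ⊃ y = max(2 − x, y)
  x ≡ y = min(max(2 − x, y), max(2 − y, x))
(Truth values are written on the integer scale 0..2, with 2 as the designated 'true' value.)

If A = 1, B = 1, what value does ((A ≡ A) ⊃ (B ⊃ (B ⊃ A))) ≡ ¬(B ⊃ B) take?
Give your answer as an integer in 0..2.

1

A ≡ A = 1 ≡ 1 = 1
B ⊃ A = 1 ⊃ 1 = 1
B ⊃ (B ⊃ A) = 1 ⊃ 1 = 1
(A ≡ A) ⊃ (B ⊃ (B ⊃ A)) = 1 ⊃ 1 = 1
B ⊃ B = 1 ⊃ 1 = 1
¬(B ⊃ B) = ¬1 = 1
((A ≡ A) ⊃ (B ⊃ (B ⊃ A))) ≡ ¬(B ⊃ B) = 1 ≡ 1 = 1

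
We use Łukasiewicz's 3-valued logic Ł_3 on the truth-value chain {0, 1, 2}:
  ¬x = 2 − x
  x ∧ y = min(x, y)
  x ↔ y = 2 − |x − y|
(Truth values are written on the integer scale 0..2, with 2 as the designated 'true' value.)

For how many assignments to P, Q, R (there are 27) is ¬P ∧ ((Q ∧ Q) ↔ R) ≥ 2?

value 2: 3 assignments (counts)
value 1: 11 assignments
value 0: 13 assignments
So 3 of the 27 assignments meet the threshold.

3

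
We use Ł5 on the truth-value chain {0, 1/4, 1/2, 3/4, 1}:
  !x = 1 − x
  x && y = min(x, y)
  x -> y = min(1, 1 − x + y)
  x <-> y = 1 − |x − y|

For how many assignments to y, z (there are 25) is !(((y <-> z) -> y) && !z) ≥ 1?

value 1: 6 assignments (counts)
value 3/4: 7 assignments
value 1/2: 6 assignments
value 1/4: 3 assignments
value 0: 3 assignments
So 6 of the 25 assignments meet the threshold.

6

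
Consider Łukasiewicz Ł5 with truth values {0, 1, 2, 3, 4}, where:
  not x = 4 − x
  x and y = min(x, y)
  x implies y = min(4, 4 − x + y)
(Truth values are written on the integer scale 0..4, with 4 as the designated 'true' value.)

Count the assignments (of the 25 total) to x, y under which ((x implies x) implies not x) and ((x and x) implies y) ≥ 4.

5

value 4: 5 assignments (counts)
value 3: 5 assignments
value 2: 5 assignments
value 1: 5 assignments
value 0: 5 assignments
So 5 of the 25 assignments meet the threshold.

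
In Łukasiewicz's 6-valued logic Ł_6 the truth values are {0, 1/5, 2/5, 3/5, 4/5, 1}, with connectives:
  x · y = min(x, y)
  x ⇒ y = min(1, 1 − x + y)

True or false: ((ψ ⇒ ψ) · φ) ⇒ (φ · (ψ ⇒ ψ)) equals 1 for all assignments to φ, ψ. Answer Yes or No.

At φ = 4/5, ψ = 2/5, for instance:
ψ ⇒ ψ = 2/5 ⇒ 2/5 = 1
(ψ ⇒ ψ) · φ = 1 · 4/5 = 4/5
φ · (ψ ⇒ ψ) = 4/5 · 1 = 4/5
((ψ ⇒ ψ) · φ) ⇒ (φ · (ψ ⇒ ψ)) = 4/5 ⇒ 4/5 = 1
and checking the remaining 35 assignments likewise gives ≥ 1 in every case.

Yes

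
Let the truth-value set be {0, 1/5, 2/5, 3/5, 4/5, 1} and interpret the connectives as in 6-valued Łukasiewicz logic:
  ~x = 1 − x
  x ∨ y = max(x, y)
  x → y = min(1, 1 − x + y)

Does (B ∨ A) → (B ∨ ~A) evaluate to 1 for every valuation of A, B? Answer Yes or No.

No

Counterexample: take A = 3/5, B = 0.
B ∨ A = 0 ∨ 3/5 = 3/5
~A = ~3/5 = 2/5
B ∨ ~A = 0 ∨ 2/5 = 2/5
(B ∨ A) → (B ∨ ~A) = 3/5 → 2/5 = 4/5
This gives 4/5 ≠ 1.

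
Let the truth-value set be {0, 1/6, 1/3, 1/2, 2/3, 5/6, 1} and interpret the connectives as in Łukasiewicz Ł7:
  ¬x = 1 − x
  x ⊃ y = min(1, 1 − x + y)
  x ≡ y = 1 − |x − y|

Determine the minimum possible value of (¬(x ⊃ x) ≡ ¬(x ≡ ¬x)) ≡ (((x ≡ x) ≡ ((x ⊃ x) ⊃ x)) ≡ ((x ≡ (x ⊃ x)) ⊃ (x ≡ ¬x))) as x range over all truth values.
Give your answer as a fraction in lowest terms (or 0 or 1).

1/2

Take x = 1/2:
x ⊃ x = 1/2 ⊃ 1/2 = 1
¬(x ⊃ x) = ¬1 = 0
¬x = ¬1/2 = 1/2
x ≡ ¬x = 1/2 ≡ 1/2 = 1
¬(x ≡ ¬x) = ¬1 = 0
¬(x ⊃ x) ≡ ¬(x ≡ ¬x) = 0 ≡ 0 = 1
x ≡ x = 1/2 ≡ 1/2 = 1
x ⊃ x = 1/2 ⊃ 1/2 = 1
(x ⊃ x) ⊃ x = 1 ⊃ 1/2 = 1/2
(x ≡ x) ≡ ((x ⊃ x) ⊃ x) = 1 ≡ 1/2 = 1/2
x ⊃ x = 1/2 ⊃ 1/2 = 1
x ≡ (x ⊃ x) = 1/2 ≡ 1 = 1/2
¬x = ¬1/2 = 1/2
x ≡ ¬x = 1/2 ≡ 1/2 = 1
(x ≡ (x ⊃ x)) ⊃ (x ≡ ¬x) = 1/2 ⊃ 1 = 1
((x ≡ x) ≡ ((x ⊃ x) ⊃ x)) ≡ ((x ≡ (x ⊃ x)) ⊃ (x ≡ ¬x)) = 1/2 ≡ 1 = 1/2
(¬(x ⊃ x) ≡ ¬(x ≡ ¬x)) ≡ (((x ≡ x) ≡ ((x ⊃ x) ⊃ x)) ≡ ((x ≡ (x ⊃ x)) ⊃ (x ≡ ¬x))) = 1 ≡ 1/2 = 1/2
No assignment yields a value below 1/2, so this is the minimum.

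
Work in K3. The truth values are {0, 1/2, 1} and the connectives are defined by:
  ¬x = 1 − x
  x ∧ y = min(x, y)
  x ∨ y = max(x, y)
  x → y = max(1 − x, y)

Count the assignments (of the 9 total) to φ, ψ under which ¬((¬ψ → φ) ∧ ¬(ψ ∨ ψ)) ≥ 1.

4

φ = 0, ψ = 0 ↦ 1  ≥
φ = 0, ψ = 1/2 ↦ 1/2  <
φ = 0, ψ = 1 ↦ 1  ≥
φ = 1/2, ψ = 0 ↦ 1/2  <
φ = 1/2, ψ = 1/2 ↦ 1/2  <
φ = 1/2, ψ = 1 ↦ 1  ≥
φ = 1, ψ = 0 ↦ 0  <
φ = 1, ψ = 1/2 ↦ 1/2  <
φ = 1, ψ = 1 ↦ 1  ≥
So 4 of the 9 assignments meet the threshold.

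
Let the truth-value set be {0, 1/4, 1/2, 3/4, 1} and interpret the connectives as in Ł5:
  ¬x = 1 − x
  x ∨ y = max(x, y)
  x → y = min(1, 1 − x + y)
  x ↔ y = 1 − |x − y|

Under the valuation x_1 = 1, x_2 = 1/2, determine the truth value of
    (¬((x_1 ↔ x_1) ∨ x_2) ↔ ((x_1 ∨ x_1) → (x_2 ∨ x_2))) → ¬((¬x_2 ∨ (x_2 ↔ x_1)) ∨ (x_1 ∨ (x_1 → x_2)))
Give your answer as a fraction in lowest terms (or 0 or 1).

x_1 ↔ x_1 = 1 ↔ 1 = 1
(x_1 ↔ x_1) ∨ x_2 = 1 ∨ 1/2 = 1
¬((x_1 ↔ x_1) ∨ x_2) = ¬1 = 0
x_1 ∨ x_1 = 1 ∨ 1 = 1
x_2 ∨ x_2 = 1/2 ∨ 1/2 = 1/2
(x_1 ∨ x_1) → (x_2 ∨ x_2) = 1 → 1/2 = 1/2
¬((x_1 ↔ x_1) ∨ x_2) ↔ ((x_1 ∨ x_1) → (x_2 ∨ x_2)) = 0 ↔ 1/2 = 1/2
¬x_2 = ¬1/2 = 1/2
x_2 ↔ x_1 = 1/2 ↔ 1 = 1/2
¬x_2 ∨ (x_2 ↔ x_1) = 1/2 ∨ 1/2 = 1/2
x_1 → x_2 = 1 → 1/2 = 1/2
x_1 ∨ (x_1 → x_2) = 1 ∨ 1/2 = 1
(¬x_2 ∨ (x_2 ↔ x_1)) ∨ (x_1 ∨ (x_1 → x_2)) = 1/2 ∨ 1 = 1
¬((¬x_2 ∨ (x_2 ↔ x_1)) ∨ (x_1 ∨ (x_1 → x_2))) = ¬1 = 0
(¬((x_1 ↔ x_1) ∨ x_2) ↔ ((x_1 ∨ x_1) → (x_2 ∨ x_2))) → ¬((¬x_2 ∨ (x_2 ↔ x_1)) ∨ (x_1 ∨ (x_1 → x_2))) = 1/2 → 0 = 1/2

1/2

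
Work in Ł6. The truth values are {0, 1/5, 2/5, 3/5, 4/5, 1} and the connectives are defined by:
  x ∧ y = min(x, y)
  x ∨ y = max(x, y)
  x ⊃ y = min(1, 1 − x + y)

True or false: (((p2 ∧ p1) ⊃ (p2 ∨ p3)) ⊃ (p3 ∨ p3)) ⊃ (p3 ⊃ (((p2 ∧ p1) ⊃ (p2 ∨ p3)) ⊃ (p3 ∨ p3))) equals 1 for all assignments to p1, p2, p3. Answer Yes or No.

At p1 = 1/5, p2 = 4/5, p3 = 1, for instance:
p2 ∧ p1 = 4/5 ∧ 1/5 = 1/5
p2 ∨ p3 = 4/5 ∨ 1 = 1
(p2 ∧ p1) ⊃ (p2 ∨ p3) = 1/5 ⊃ 1 = 1
p3 ∨ p3 = 1 ∨ 1 = 1
((p2 ∧ p1) ⊃ (p2 ∨ p3)) ⊃ (p3 ∨ p3) = 1 ⊃ 1 = 1
p3 ⊃ (((p2 ∧ p1) ⊃ (p2 ∨ p3)) ⊃ (p3 ∨ p3)) = 1 ⊃ 1 = 1
(((p2 ∧ p1) ⊃ (p2 ∨ p3)) ⊃ (p3 ∨ p3)) ⊃ (p3 ⊃ (((p2 ∧ p1) ⊃ (p2 ∨ p3)) ⊃ (p3 ∨ p3))) = 1 ⊃ 1 = 1
and checking the remaining 215 assignments likewise gives ≥ 1 in every case.

Yes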